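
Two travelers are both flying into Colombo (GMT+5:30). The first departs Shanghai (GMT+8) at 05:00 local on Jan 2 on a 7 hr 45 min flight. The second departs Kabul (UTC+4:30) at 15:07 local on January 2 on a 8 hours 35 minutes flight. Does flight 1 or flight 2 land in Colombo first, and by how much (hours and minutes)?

Flight 1 in UTC: 05:00 − 8:00 = 21:00 on Jan 1.
+7 hours and 45 minutes → arrive 04:45 UTC on Jan 2.
Flight 2 in UTC: 15:07 − 4:30 = 10:37 on Jan 2.
+8 hours and 35 minutes → arrive 19:12 UTC on Jan 2.
Flight 1 lands earlier by 14 hours 27 minutes.

the first, by 14 hours 27 minutes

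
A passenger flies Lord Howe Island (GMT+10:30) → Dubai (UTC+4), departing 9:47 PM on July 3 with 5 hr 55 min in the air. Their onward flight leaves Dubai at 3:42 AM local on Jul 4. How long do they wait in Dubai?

6 hours 30 minutes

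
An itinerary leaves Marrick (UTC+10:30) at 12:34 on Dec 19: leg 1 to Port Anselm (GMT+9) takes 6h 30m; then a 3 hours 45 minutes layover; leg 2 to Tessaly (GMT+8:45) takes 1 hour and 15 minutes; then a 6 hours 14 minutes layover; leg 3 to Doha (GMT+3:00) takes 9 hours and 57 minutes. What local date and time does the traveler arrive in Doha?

Convert departure to UTC: 12:34 − 10:30 = 02:04 UTC on Dec 19.
Add 6 hours and 30 minutes leg 1 → 08:34 UTC.
Add 3 hours and 45 minutes layover in Port Anselm → 12:19 UTC.
Add 1 hour 15 minutes leg 2 → 13:34 UTC.
Add 6 hours 14 minutes layover in Tessaly → 19:48 UTC.
Add 9 hours 57 minutes leg 3 → 05:45 UTC (Dec 20).
Doha is UTC+3:00, so local arrival = 05:45 + 3:00 = 08:45 on Dec 20.

08:45 on Dec 20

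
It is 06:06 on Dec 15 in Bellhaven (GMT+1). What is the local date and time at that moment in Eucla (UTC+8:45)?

In UTC: 06:06 − 1:00 = 05:06 on Dec 15.
Eucla is UTC+8:45: 05:06 + 8:45 = 13:51 on Dec 15.

13:51 on December 15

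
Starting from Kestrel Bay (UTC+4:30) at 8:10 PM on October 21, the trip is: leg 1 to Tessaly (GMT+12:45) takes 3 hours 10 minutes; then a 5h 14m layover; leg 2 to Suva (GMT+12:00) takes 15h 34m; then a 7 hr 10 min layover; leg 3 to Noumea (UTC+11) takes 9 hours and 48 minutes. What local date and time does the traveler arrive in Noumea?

7:36 PM on Oct 23

Convert departure to UTC: 8:10 PM − 4:30 = 3:40 PM UTC on Oct 21.
Add 3 hours 10 minutes leg 1 → 6:50 PM UTC.
Add 5 hours and 14 minutes layover in Tessaly → 12:04 AM UTC (Oct 22).
Add 15 hours 34 minutes leg 2 → 3:38 PM UTC.
Add 7 hours and 10 minutes layover in Suva → 10:48 PM UTC.
Add 9 hours and 48 minutes leg 3 → 8:36 AM UTC (Oct 23).
Noumea is UTC+11:00, so local arrival = 8:36 AM + 11:00 = 7:36 PM on Oct 23.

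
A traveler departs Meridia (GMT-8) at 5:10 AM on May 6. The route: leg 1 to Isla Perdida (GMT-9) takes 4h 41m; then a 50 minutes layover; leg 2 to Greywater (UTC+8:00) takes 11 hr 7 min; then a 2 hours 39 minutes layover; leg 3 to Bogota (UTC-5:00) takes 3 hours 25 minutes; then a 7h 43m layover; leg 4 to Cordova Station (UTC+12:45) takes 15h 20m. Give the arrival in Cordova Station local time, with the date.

11:40 PM on May 8

Convert departure to UTC: 5:10 AM + 8:00 = 1:10 PM UTC on May 6.
Add 4 hours and 41 minutes leg 1 → 5:51 PM UTC.
Add 50 minutes layover in Isla Perdida → 6:41 PM UTC.
Add 11 hours and 7 minutes leg 2 → 5:48 AM UTC (May 7).
Add 2 hours 39 minutes layover in Greywater → 8:27 AM UTC.
Add 3 hours and 25 minutes leg 3 → 11:52 AM UTC.
Add 7 hours and 43 minutes layover in Bogota → 7:35 PM UTC.
Add 15 hours 20 minutes leg 4 → 10:55 AM UTC (May 8).
Cordova Station is UTC+12:45, so local arrival = 10:55 AM + 12:45 = 11:40 PM on May 8.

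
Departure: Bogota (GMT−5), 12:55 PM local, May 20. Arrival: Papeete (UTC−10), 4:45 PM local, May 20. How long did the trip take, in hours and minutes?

8 hours 50 minutes

Papeete is 5:00 behind Bogota.
Clock-face elapsed time (ignoring zones) is 3 hours 50 minutes.
Actual elapsed = 3 hours 50 minutes + 5:00 = 8 hours 50 minutes.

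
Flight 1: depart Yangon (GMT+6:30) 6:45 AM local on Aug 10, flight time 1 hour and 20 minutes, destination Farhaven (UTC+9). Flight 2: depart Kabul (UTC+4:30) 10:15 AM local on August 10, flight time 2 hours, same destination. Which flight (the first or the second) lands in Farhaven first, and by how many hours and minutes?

Flight 1 in UTC: 6:45 AM − 6:30 = 12:15 AM on Aug 10.
+1 hour and 20 minutes → arrive 1:35 AM UTC on Aug 10.
Flight 2 in UTC: 10:15 AM − 4:30 = 5:45 AM on Aug 10.
+2 hours → arrive 7:45 AM UTC on Aug 10.
Flight 1 lands earlier by 6 hours 10 minutes.

the first, by 6 hours 10 minutes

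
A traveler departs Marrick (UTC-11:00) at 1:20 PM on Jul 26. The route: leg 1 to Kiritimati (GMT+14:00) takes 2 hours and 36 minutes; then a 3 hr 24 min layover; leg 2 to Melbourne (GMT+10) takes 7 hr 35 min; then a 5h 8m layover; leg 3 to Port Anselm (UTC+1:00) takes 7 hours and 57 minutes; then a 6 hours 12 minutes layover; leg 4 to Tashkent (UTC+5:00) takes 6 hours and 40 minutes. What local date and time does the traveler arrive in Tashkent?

8:52 PM on July 28

Convert departure to UTC: 1:20 PM + 11:00 = 12:20 AM UTC on Jul 27.
Add 2 hours and 36 minutes leg 1 → 2:56 AM UTC.
Add 3 hours and 24 minutes layover in Kiritimati → 6:20 AM UTC.
Add 7 hours and 35 minutes leg 2 → 1:55 PM UTC.
Add 5 hours 8 minutes layover in Melbourne → 7:03 PM UTC.
Add 7 hours 57 minutes leg 3 → 3:00 AM UTC (Jul 28).
Add 6 hours and 12 minutes layover in Port Anselm → 9:12 AM UTC.
Add 6 hours and 40 minutes leg 4 → 3:52 PM UTC.
Tashkent is UTC+5:00, so local arrival = 3:52 PM + 5:00 = 8:52 PM on Jul 28.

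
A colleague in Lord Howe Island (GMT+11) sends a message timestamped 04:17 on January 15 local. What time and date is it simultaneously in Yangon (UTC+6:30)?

In UTC: 04:17 − 11:00 = 17:17 on Jan 14.
Yangon is UTC+6:30: 17:17 + 6:30 = 23:47 on Jan 14.

23:47 on January 14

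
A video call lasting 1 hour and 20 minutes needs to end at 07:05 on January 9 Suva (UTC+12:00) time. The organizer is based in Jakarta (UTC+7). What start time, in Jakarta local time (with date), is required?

00:45 on January 9

Target end time in UTC: 07:05 − 12:00 = 19:05 on Jan 8.
Subtract 1 hour and 20 minutes → start 17:45 UTC on Jan 8.
Jakarta is UTC+7:00: 17:45 + 7:00 = 00:45 on Jan 9.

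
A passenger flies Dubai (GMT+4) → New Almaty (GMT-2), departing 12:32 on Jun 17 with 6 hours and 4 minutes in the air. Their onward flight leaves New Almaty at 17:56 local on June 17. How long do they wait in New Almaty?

Convert departure to UTC: 12:32 − 4:00 = 08:32 UTC on Jun 17.
Add 6 hours 4 minutes flight time → 14:36 UTC.
New Almaty is UTC−2:00, so local arrival = 14:36 − 2:00 = 12:36 on Jun 17.
Layover = 17:56 − 12:36 = 5 hours 20 minutes.

5 hours 20 minutes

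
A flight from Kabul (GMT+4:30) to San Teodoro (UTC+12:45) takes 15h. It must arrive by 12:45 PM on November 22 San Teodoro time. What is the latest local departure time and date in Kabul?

1:30 PM on Nov 21

Target arrival in UTC: 12:45 PM − 12:45 = 12:00 AM on Nov 22.
Subtract 15 hours → departure 9:00 AM UTC on Nov 21.
Kabul is UTC+4:30: 9:00 AM + 4:30 = 1:30 PM on Nov 21.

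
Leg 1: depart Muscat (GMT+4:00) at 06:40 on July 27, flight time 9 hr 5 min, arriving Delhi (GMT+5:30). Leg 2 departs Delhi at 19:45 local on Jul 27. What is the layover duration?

Convert departure to UTC: 06:40 − 4:00 = 02:40 UTC on Jul 27.
Add 9 hours 5 minutes flight time → 11:45 UTC.
Delhi is UTC+5:30, so local arrival = 11:45 + 5:30 = 17:15 on Jul 27.
Layover = 19:45 − 17:15 = 2 hours 30 minutes.

2 hours 30 minutes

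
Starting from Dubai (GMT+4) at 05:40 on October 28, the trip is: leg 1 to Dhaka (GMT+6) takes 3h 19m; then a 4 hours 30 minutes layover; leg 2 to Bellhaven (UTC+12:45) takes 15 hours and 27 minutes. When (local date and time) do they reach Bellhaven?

13:41 on Oct 29

Convert departure to UTC: 05:40 − 4:00 = 01:40 UTC on Oct 28.
Add 3 hours and 19 minutes leg 1 → 04:59 UTC.
Add 4 hours and 30 minutes layover in Dhaka → 09:29 UTC.
Add 15 hours 27 minutes leg 2 → 00:56 UTC (Oct 29).
Bellhaven is UTC+12:45, so local arrival = 00:56 + 12:45 = 13:41 on Oct 29.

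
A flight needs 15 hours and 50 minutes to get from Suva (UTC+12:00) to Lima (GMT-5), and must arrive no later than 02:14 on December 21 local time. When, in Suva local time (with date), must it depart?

Target arrival in UTC: 02:14 + 5:00 = 07:14 on Dec 21.
Subtract 15 hours 50 minutes → departure 15:24 UTC on Dec 20.
Suva is UTC+12:00: 15:24 + 12:00 = 03:24 on Dec 21.

03:24 on December 21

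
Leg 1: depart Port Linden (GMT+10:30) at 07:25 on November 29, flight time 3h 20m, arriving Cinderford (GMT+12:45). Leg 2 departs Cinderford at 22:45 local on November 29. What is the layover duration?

9 hours 45 minutes

Convert departure to UTC: 07:25 − 10:30 = 20:55 UTC on Nov 28.
Add 3 hours and 20 minutes flight time → 00:15 UTC (Nov 29).
Cinderford is UTC+12:45, so local arrival = 00:15 + 12:45 = 13:00 on Nov 29.
Layover = 22:45 − 13:00 = 9 hours 45 minutes.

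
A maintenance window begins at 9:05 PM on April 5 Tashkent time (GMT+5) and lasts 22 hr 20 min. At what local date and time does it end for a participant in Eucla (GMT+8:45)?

11:10 PM on April 6

Convert start to UTC: 9:05 PM − 5:00 = 4:05 PM UTC on Apr 5.
Add 22 hours 20 minutes duration → 2:25 PM UTC (Apr 6).
Eucla is UTC+8:45, so local end time = 2:25 PM + 8:45 = 11:10 PM on Apr 6.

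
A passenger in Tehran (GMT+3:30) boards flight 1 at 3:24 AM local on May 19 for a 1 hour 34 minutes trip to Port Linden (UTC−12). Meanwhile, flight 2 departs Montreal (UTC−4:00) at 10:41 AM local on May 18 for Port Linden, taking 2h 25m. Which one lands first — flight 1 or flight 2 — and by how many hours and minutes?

Flight 1 in UTC: 3:24 AM − 3:30 = 11:54 PM on May 18.
+1 hour 34 minutes → arrive 1:28 AM UTC on May 19.
Flight 2 in UTC: 10:41 AM + 4:00 = 2:41 PM on May 18.
+2 hours and 25 minutes → arrive 5:06 PM UTC on May 18.
Flight 2 lands earlier by 8 hours 22 minutes.

the second, by 8 hours 22 minutes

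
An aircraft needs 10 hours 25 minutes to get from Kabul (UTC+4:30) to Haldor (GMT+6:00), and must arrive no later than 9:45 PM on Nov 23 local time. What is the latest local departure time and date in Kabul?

9:50 AM on November 23

Target arrival in UTC: 9:45 PM − 6:00 = 3:45 PM on Nov 23.
Subtract 10 hours 25 minutes → departure 5:20 AM UTC on Nov 23.
Kabul is UTC+4:30: 5:20 AM + 4:30 = 9:50 AM on Nov 23.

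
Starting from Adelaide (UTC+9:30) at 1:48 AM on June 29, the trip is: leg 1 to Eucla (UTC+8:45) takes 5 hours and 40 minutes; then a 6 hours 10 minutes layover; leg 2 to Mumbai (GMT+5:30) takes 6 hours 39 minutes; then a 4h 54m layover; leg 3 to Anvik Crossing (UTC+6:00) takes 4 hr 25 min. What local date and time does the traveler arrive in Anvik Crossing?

2:06 AM on June 30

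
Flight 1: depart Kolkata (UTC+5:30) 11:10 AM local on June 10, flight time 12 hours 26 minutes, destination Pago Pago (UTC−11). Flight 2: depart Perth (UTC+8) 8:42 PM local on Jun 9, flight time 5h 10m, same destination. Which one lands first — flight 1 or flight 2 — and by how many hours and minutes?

Flight 1 in UTC: 11:10 AM − 5:30 = 5:40 AM on Jun 10.
+12 hours and 26 minutes → arrive 6:06 PM UTC on Jun 10.
Flight 2 in UTC: 8:42 PM − 8:00 = 12:42 PM on Jun 9.
+5 hours and 10 minutes → arrive 5:52 PM UTC on Jun 9.
Flight 2 lands earlier by 24 hours 14 minutes.

the second, by 24 hours 14 minutes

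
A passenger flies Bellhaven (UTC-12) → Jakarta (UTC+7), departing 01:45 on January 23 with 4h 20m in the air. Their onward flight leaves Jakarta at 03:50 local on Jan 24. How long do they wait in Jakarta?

2 hours 45 minutes

Convert departure to UTC: 01:45 + 12:00 = 13:45 UTC on Jan 23.
Add 4 hours 20 minutes flight time → 18:05 UTC.
Jakarta is UTC+7:00, so local arrival = 18:05 + 7:00 = 01:05 on Jan 24.
Layover = 03:50 − 01:05 = 2 hours 45 minutes.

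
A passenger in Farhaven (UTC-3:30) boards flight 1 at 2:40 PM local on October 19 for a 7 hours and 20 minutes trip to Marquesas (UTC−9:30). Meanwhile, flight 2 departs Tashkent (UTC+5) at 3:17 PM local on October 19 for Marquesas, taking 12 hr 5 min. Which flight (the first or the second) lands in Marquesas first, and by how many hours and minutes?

Flight 1 in UTC: 2:40 PM + 3:30 = 6:10 PM on Oct 19.
+7 hours and 20 minutes → arrive 1:30 AM UTC on Oct 20.
Flight 2 in UTC: 3:17 PM − 5:00 = 10:17 AM on Oct 19.
+12 hours and 5 minutes → arrive 10:22 PM UTC on Oct 19.
Flight 2 lands earlier by 3 hours 8 minutes.

the second, by 3 hours 8 minutes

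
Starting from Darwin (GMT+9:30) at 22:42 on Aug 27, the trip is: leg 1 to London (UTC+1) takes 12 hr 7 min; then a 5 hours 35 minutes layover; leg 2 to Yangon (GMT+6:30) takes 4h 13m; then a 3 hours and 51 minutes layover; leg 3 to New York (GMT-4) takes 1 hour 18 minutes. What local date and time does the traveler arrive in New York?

Convert departure to UTC: 22:42 − 9:30 = 13:12 UTC on Aug 27.
Add 12 hours and 7 minutes leg 1 → 01:19 UTC (Aug 28).
Add 5 hours and 35 minutes layover in London → 06:54 UTC.
Add 4 hours and 13 minutes leg 2 → 11:07 UTC.
Add 3 hours and 51 minutes layover in Yangon → 14:58 UTC.
Add 1 hour 18 minutes leg 3 → 16:16 UTC.
New York is UTC−4:00, so local arrival = 16:16 − 4:00 = 12:16 on Aug 28.

12:16 on August 28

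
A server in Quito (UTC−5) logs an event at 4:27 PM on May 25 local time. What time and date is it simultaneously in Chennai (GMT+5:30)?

2:57 AM on May 26

Chennai is 10:30 ahead of Quito.
Shift by the zone difference: 4:27 PM + 10:30 = 2:57 AM on May 26 in Chennai.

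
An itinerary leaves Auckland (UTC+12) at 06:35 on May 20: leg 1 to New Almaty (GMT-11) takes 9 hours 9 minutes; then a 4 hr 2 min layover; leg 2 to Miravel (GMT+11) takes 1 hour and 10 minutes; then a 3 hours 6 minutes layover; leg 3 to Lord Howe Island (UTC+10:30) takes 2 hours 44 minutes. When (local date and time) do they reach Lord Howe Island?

01:16 on May 21

Convert departure to UTC: 06:35 − 12:00 = 18:35 UTC on May 19.
Add 9 hours and 9 minutes leg 1 → 03:44 UTC (May 20).
Add 4 hours 2 minutes layover in New Almaty → 07:46 UTC.
Add 1 hour 10 minutes leg 2 → 08:56 UTC.
Add 3 hours 6 minutes layover in Miravel → 12:02 UTC.
Add 2 hours 44 minutes leg 3 → 14:46 UTC.
Lord Howe Island is UTC+10:30, so local arrival = 14:46 + 10:30 = 01:16 on May 21.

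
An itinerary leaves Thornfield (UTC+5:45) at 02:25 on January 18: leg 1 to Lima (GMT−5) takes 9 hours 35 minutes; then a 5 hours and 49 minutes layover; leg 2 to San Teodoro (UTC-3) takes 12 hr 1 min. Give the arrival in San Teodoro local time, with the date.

21:05 on January 18

Convert departure to UTC: 02:25 − 5:45 = 20:40 UTC on Jan 17.
Add 9 hours and 35 minutes leg 1 → 06:15 UTC (Jan 18).
Add 5 hours and 49 minutes layover in Lima → 12:04 UTC.
Add 12 hours 1 minute leg 2 → 00:05 UTC (Jan 19).
San Teodoro is UTC−3:00, so local arrival = 00:05 − 3:00 = 21:05 on Jan 18.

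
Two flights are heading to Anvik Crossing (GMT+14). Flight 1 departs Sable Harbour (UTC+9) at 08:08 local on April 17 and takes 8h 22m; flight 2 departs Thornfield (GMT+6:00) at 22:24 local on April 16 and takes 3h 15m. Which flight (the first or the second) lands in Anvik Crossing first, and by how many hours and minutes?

the second, by 11 hours 51 minutes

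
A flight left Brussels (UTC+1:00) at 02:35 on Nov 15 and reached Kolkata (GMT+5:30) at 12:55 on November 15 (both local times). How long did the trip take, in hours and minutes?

5 hours 50 minutes

Departure in UTC: 02:35 − 1:00 = 01:35 on Nov 15.
Arrival in UTC: 12:55 − 5:30 = 07:25 on Nov 15.
Elapsed = 07:25 − 01:35 = 5 hours 50 minutes.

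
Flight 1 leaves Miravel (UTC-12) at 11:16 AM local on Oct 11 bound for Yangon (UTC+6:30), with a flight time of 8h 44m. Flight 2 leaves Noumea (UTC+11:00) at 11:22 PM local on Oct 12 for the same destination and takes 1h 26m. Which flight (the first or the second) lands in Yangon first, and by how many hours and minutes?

Flight 1 in UTC: 11:16 AM + 12:00 = 11:16 PM on Oct 11.
+8 hours 44 minutes → arrive 8:00 AM UTC on Oct 12.
Flight 2 in UTC: 11:22 PM − 11:00 = 12:22 PM on Oct 12.
+1 hour and 26 minutes → arrive 1:48 PM UTC on Oct 12.
Flight 1 lands earlier by 5 hours 48 minutes.

the first, by 5 hours 48 minutes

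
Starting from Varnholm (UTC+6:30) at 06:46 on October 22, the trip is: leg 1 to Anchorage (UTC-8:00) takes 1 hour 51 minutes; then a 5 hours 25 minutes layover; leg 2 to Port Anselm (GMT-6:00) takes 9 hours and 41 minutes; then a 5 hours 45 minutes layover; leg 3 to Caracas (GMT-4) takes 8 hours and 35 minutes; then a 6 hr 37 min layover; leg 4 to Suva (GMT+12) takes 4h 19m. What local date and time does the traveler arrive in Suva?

Convert departure to UTC: 06:46 − 6:30 = 00:16 UTC on Oct 22.
Add 1 hour and 51 minutes leg 1 → 02:07 UTC.
Add 5 hours 25 minutes layover in Anchorage → 07:32 UTC.
Add 9 hours 41 minutes leg 2 → 17:13 UTC.
Add 5 hours and 45 minutes layover in Port Anselm → 22:58 UTC.
Add 8 hours 35 minutes leg 3 → 07:33 UTC (Oct 23).
Add 6 hours 37 minutes layover in Caracas → 14:10 UTC.
Add 4 hours 19 minutes leg 4 → 18:29 UTC.
Suva is UTC+12:00, so local arrival = 18:29 + 12:00 = 06:29 on Oct 24.

06:29 on October 24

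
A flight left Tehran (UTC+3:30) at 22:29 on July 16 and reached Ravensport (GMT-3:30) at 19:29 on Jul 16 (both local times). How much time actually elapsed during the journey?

Ravensport is 7:00 behind Tehran.
Clock-face elapsed time (ignoring zones) is −3 hours.
Actual elapsed = −3 hours + 7:00 = 4 hours.

4 hours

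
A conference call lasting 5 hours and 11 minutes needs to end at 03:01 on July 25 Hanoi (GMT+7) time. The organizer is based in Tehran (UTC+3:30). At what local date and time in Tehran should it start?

Target end time in UTC: 03:01 − 7:00 = 20:01 on Jul 24.
Subtract 5 hours and 11 minutes → start 14:50 UTC on Jul 24.
Tehran is UTC+3:30: 14:50 + 3:30 = 18:20 on Jul 24.

18:20 on July 24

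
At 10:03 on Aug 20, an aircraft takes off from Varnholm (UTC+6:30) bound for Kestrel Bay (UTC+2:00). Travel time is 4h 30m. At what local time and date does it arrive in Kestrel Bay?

10:03 on Aug 20

Convert departure to UTC: 10:03 − 6:30 = 03:33 UTC on Aug 20.
Add 4 hours 30 minutes travel time → 08:03 UTC.
Kestrel Bay is UTC+2:00, so local arrival = 08:03 + 2:00 = 10:03 on Aug 20.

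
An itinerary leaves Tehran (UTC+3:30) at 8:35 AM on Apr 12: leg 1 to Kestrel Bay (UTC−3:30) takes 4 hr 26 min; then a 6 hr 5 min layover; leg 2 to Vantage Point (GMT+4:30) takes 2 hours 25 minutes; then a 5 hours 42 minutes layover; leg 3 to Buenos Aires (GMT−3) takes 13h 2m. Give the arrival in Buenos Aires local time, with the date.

9:45 AM on Apr 13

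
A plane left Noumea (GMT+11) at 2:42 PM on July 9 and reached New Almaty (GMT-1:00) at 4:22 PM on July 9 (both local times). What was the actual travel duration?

13 hours 40 minutes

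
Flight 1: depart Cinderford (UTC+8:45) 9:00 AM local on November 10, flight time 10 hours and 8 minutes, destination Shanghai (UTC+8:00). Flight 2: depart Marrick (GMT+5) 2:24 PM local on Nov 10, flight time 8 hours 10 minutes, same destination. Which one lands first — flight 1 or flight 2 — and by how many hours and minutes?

Flight 1 in UTC: 9:00 AM − 8:45 = 12:15 AM on Nov 10.
+10 hours and 8 minutes → arrive 10:23 AM UTC on Nov 10.
Flight 2 in UTC: 2:24 PM − 5:00 = 9:24 AM on Nov 10.
+8 hours and 10 minutes → arrive 5:34 PM UTC on Nov 10.
Flight 1 lands earlier by 7 hours 11 minutes.

the first, by 7 hours 11 minutes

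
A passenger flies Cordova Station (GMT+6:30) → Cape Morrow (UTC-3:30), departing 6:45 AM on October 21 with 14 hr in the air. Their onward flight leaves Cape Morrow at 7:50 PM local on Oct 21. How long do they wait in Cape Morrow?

9 hours 5 minutes

Convert departure to UTC: 6:45 AM − 6:30 = 12:15 AM UTC on Oct 21.
Add 14 hours flight time → 2:15 PM UTC.
Cape Morrow is UTC−3:30, so local arrival = 2:15 PM − 3:30 = 10:45 AM on Oct 21.
Layover = 7:50 PM − 10:45 AM = 9 hours 5 minutes.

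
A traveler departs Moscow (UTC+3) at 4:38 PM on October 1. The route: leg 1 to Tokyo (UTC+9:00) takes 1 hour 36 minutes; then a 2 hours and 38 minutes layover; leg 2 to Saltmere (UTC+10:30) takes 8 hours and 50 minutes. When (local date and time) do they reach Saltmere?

1:12 PM on Oct 2

Convert departure to UTC: 4:38 PM − 3:00 = 1:38 PM UTC on Oct 1.
Add 1 hour and 36 minutes leg 1 → 3:14 PM UTC.
Add 2 hours 38 minutes layover in Tokyo → 5:52 PM UTC.
Add 8 hours 50 minutes leg 2 → 2:42 AM UTC (Oct 2).
Saltmere is UTC+10:30, so local arrival = 2:42 AM + 10:30 = 1:12 PM on Oct 2.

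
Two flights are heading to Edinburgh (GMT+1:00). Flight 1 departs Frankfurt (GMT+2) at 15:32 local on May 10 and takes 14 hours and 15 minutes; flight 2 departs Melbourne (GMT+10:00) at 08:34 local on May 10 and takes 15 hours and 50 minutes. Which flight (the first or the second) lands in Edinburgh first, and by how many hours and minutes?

the second, by 13 hours 23 minutes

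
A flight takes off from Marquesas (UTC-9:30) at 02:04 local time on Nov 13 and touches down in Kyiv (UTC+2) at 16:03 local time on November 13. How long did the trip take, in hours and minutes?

2 hours 29 minutes

Departure in UTC: 02:04 + 9:30 = 11:34 on Nov 13.
Arrival in UTC: 16:03 − 2:00 = 14:03 on Nov 13.
Elapsed = 14:03 − 11:34 = 2 hours 29 minutes.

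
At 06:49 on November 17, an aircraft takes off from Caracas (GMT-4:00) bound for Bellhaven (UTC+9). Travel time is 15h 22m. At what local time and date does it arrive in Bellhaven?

11:11 on November 18

Convert departure to UTC: 06:49 + 4:00 = 10:49 UTC on Nov 17.
Add 15 hours 22 minutes travel time → 02:11 UTC (Nov 18).
Bellhaven is UTC+9:00, so local arrival = 02:11 + 9:00 = 11:11 on Nov 18.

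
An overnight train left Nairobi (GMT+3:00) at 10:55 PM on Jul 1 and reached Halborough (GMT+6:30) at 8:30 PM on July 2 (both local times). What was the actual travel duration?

18 hours 5 minutes

Departure in UTC: 10:55 PM − 3:00 = 7:55 PM on Jul 1.
Arrival in UTC: 8:30 PM − 6:30 = 2:00 PM on Jul 2.
Elapsed = 2:00 PM − 7:55 PM (+1 day) = 18 hours 5 minutes.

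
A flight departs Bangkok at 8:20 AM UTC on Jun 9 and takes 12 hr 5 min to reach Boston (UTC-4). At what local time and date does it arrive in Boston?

4:25 PM on Jun 9

Departure is given in UTC: 8:20 AM on Jun 9.
Add 12 hours and 5 minutes → 8:25 PM UTC.
Boston is UTC−4:00: 8:25 PM − 4:00 = 4:25 PM on Jun 9.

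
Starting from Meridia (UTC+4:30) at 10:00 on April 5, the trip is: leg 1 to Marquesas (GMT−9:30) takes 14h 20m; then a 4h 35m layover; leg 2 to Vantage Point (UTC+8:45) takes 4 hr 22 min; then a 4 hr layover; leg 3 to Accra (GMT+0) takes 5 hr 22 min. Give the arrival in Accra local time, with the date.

14:09 on April 6

Convert departure to UTC: 10:00 − 4:30 = 05:30 UTC on Apr 5.
Add 14 hours and 20 minutes leg 1 → 19:50 UTC.
Add 4 hours 35 minutes layover in Marquesas → 00:25 UTC (Apr 6).
Add 4 hours and 22 minutes leg 2 → 04:47 UTC.
Add 4 hours layover in Vantage Point → 08:47 UTC.
Add 5 hours and 22 minutes leg 3 → 14:09 UTC.
Accra is UTC+0, so local arrival is the same: 14:09 on Apr 6.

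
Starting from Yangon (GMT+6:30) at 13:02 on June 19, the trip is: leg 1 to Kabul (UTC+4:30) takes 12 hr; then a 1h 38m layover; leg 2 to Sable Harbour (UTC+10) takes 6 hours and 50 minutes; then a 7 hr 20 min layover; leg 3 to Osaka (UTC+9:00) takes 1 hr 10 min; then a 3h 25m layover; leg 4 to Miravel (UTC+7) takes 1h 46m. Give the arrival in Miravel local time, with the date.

Convert departure to UTC: 13:02 − 6:30 = 06:32 UTC on Jun 19.
Add 12 hours leg 1 → 18:32 UTC.
Add 1 hour and 38 minutes layover in Kabul → 20:10 UTC.
Add 6 hours 50 minutes leg 2 → 03:00 UTC (Jun 20).
Add 7 hours 20 minutes layover in Sable Harbour → 10:20 UTC.
Add 1 hour 10 minutes leg 3 → 11:30 UTC.
Add 3 hours and 25 minutes layover in Osaka → 14:55 UTC.
Add 1 hour 46 minutes leg 4 → 16:41 UTC.
Miravel is UTC+7:00, so local arrival = 16:41 + 7:00 = 23:41 on Jun 20.

23:41 on June 20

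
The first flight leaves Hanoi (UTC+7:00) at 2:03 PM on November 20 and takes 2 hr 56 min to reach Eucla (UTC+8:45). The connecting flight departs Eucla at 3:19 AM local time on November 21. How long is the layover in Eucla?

Convert departure to UTC: 2:03 PM − 7:00 = 7:03 AM UTC on Nov 20.
Add 2 hours 56 minutes flight time → 9:59 AM UTC.
Eucla is UTC+8:45, so local arrival = 9:59 AM + 8:45 = 6:44 PM on Nov 20.
Layover = 3:19 AM − 6:44 PM (+1 day) = 8 hours 35 minutes.

8 hours 35 minutes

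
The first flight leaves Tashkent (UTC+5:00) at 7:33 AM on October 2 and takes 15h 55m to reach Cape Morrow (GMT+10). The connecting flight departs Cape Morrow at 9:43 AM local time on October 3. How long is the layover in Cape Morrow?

5 hours 15 minutes

Convert departure to UTC: 7:33 AM − 5:00 = 2:33 AM UTC on Oct 2.
Add 15 hours and 55 minutes flight time → 6:28 PM UTC.
Cape Morrow is UTC+10:00, so local arrival = 6:28 PM + 10:00 = 4:28 AM on Oct 3.
Layover = 9:43 AM − 4:28 AM = 5 hours 15 minutes.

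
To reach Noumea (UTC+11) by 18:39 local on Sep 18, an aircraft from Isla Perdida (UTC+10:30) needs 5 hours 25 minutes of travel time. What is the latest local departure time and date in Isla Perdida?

Target arrival in UTC: 18:39 − 11:00 = 07:39 on Sep 18.
Subtract 5 hours and 25 minutes → departure 02:14 UTC on Sep 18.
Isla Perdida is UTC+10:30: 02:14 + 10:30 = 12:44 on Sep 18.

12:44 on Sep 18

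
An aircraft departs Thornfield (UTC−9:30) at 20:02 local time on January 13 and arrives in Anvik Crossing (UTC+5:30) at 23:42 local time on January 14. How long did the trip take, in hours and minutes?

Departure in UTC: 20:02 + 9:30 = 05:32 on Jan 14.
Arrival in UTC: 23:42 − 5:30 = 18:12 on Jan 14.
Elapsed = 18:12 − 05:32 = 12 hours 40 minutes.

12 hours 40 minutes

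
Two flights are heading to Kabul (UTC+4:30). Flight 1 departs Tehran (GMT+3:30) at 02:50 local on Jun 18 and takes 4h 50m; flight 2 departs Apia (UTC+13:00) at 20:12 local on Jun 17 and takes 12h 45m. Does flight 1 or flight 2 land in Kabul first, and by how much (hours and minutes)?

Flight 1 in UTC: 02:50 − 3:30 = 23:20 on Jun 17.
+4 hours 50 minutes → arrive 04:10 UTC on Jun 18.
Flight 2 in UTC: 20:12 − 13:00 = 07:12 on Jun 17.
+12 hours and 45 minutes → arrive 19:57 UTC on Jun 17.
Flight 2 lands earlier by 8 hours 13 minutes.

the second, by 8 hours 13 minutes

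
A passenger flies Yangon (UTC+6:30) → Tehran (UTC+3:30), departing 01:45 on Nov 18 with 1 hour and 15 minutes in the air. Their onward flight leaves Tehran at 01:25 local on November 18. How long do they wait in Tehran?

1 hour 25 minutes

Convert departure to UTC: 01:45 − 6:30 = 19:15 UTC on Nov 17.
Add 1 hour and 15 minutes flight time → 20:30 UTC.
Tehran is UTC+3:30, so local arrival = 20:30 + 3:30 = 00:00 on Nov 18.
Layover = 01:25 − 00:00 = 1 hour 25 minutes.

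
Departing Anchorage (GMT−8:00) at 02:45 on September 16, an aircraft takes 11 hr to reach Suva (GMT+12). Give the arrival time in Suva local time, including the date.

09:45 on September 17

Convert departure to UTC: 02:45 + 8:00 = 10:45 UTC on Sep 16.
Add 11 hours travel time → 21:45 UTC.
Suva is UTC+12:00, so local arrival = 21:45 + 12:00 = 09:45 on Sep 17.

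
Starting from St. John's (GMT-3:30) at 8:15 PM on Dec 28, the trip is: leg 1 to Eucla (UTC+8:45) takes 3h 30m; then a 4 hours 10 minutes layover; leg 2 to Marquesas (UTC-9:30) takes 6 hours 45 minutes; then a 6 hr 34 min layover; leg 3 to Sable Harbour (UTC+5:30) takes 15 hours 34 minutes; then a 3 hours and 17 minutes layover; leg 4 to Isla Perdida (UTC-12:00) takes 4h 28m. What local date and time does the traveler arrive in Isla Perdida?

8:03 AM on Dec 30

Convert departure to UTC: 8:15 PM + 3:30 = 11:45 PM UTC on Dec 28.
Add 3 hours and 30 minutes leg 1 → 3:15 AM UTC (Dec 29).
Add 4 hours 10 minutes layover in Eucla → 7:25 AM UTC.
Add 6 hours 45 minutes leg 2 → 2:10 PM UTC.
Add 6 hours 34 minutes layover in Marquesas → 8:44 PM UTC.
Add 15 hours and 34 minutes leg 3 → 12:18 PM UTC (Dec 30).
Add 3 hours 17 minutes layover in Sable Harbour → 3:35 PM UTC.
Add 4 hours 28 minutes leg 4 → 8:03 PM UTC.
Isla Perdida is UTC−12:00, so local arrival = 8:03 PM − 12:00 = 8:03 AM on Dec 30.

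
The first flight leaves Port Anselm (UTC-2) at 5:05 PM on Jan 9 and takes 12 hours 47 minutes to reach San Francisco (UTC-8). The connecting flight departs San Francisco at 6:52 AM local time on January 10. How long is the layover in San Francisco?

7 hours

Convert departure to UTC: 5:05 PM + 2:00 = 7:05 PM UTC on Jan 9.
Add 12 hours 47 minutes flight time → 7:52 AM UTC (Jan 10).
San Francisco is UTC−8:00, so local arrival = 7:52 AM − 8:00 = 11:52 PM on Jan 9.
Layover = 6:52 AM − 11:52 PM (+1 day) = 7 hours.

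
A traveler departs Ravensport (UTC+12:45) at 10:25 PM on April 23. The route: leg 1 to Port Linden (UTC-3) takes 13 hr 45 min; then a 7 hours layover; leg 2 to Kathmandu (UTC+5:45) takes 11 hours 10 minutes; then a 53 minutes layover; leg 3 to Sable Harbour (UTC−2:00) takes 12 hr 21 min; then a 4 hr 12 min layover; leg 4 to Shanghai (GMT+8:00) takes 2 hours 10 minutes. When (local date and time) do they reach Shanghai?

9:11 PM on April 25

Convert departure to UTC: 10:25 PM − 12:45 = 9:40 AM UTC on Apr 23.
Add 13 hours and 45 minutes leg 1 → 11:25 PM UTC.
Add 7 hours layover in Port Linden → 6:25 AM UTC (Apr 24).
Add 11 hours and 10 minutes leg 2 → 5:35 PM UTC.
Add 53 minutes layover in Kathmandu → 6:28 PM UTC.
Add 12 hours and 21 minutes leg 3 → 6:49 AM UTC (Apr 25).
Add 4 hours 12 minutes layover in Sable Harbour → 11:01 AM UTC.
Add 2 hours and 10 minutes leg 4 → 1:11 PM UTC.
Shanghai is UTC+8:00, so local arrival = 1:11 PM + 8:00 = 9:11 PM on Apr 25.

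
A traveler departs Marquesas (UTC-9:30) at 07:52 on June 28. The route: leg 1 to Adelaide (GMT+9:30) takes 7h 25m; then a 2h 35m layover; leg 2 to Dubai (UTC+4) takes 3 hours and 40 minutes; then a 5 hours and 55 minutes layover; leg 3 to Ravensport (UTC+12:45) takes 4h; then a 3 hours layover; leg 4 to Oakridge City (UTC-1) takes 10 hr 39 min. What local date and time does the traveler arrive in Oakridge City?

Convert departure to UTC: 07:52 + 9:30 = 17:22 UTC on Jun 28.
Add 7 hours 25 minutes leg 1 → 00:47 UTC (Jun 29).
Add 2 hours and 35 minutes layover in Adelaide → 03:22 UTC.
Add 3 hours and 40 minutes leg 2 → 07:02 UTC.
Add 5 hours and 55 minutes layover in Dubai → 12:57 UTC.
Add 4 hours leg 3 → 16:57 UTC.
Add 3 hours layover in Ravensport → 19:57 UTC.
Add 10 hours and 39 minutes leg 4 → 06:36 UTC (Jun 30).
Oakridge City is UTC−1:00, so local arrival = 06:36 − 1:00 = 05:36 on Jun 30.

05:36 on June 30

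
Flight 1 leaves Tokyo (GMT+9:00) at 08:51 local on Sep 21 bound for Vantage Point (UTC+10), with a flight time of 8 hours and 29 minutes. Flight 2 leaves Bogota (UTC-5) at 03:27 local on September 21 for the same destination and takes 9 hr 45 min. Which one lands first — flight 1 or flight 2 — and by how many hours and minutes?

Flight 1 in UTC: 08:51 − 9:00 = 23:51 on Sep 20.
+8 hours and 29 minutes → arrive 08:20 UTC on Sep 21.
Flight 2 in UTC: 03:27 + 5:00 = 08:27 on Sep 21.
+9 hours 45 minutes → arrive 18:12 UTC on Sep 21.
Flight 1 lands earlier by 9 hours 52 minutes.

the first, by 9 hours 52 minutes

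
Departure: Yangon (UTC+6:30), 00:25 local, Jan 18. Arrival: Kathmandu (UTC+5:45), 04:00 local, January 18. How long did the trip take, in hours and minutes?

Departure in UTC: 00:25 − 6:30 = 17:55 on Jan 17.
Arrival in UTC: 04:00 − 5:45 = 22:15 on Jan 17.
Elapsed = 22:15 − 17:55 = 4 hours 20 minutes.

4 hours 20 minutes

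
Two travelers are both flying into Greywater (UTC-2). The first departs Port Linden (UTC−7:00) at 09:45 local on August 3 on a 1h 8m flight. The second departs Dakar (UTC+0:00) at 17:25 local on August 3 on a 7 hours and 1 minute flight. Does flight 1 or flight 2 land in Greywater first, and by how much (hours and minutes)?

the first, by 6 hours 33 minutes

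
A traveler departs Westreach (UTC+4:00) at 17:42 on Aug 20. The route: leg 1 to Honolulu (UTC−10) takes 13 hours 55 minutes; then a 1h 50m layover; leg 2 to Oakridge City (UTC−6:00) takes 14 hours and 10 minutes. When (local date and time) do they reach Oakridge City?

13:37 on Aug 21

Convert departure to UTC: 17:42 − 4:00 = 13:42 UTC on Aug 20.
Add 13 hours and 55 minutes leg 1 → 03:37 UTC (Aug 21).
Add 1 hour and 50 minutes layover in Honolulu → 05:27 UTC.
Add 14 hours 10 minutes leg 2 → 19:37 UTC.
Oakridge City is UTC−6:00, so local arrival = 19:37 − 6:00 = 13:37 on Aug 21.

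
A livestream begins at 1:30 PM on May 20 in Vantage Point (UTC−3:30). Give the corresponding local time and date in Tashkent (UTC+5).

10:00 PM on May 20

Tashkent is 8:30 ahead of Vantage Point.
Shift by the zone difference: 1:30 PM + 8:30 = 10:00 PM on May 20 in Tashkent.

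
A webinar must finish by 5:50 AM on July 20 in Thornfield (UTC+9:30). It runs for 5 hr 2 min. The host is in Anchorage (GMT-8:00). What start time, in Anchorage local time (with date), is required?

Target end time in UTC: 5:50 AM − 9:30 = 8:20 PM on Jul 19.
Subtract 5 hours and 2 minutes → start 3:18 PM UTC on Jul 19.
Anchorage is UTC−8:00: 3:18 PM − 8:00 = 7:18 AM on Jul 19.

7:18 AM on Jul 19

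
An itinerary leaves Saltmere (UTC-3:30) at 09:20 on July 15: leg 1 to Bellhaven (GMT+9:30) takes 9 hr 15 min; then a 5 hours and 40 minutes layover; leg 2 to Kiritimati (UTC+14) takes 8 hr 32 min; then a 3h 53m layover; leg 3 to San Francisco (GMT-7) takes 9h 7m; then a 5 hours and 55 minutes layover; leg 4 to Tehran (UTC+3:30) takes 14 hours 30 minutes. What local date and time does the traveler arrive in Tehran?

01:12 on July 18

Convert departure to UTC: 09:20 + 3:30 = 12:50 UTC on Jul 15.
Add 9 hours and 15 minutes leg 1 → 22:05 UTC.
Add 5 hours and 40 minutes layover in Bellhaven → 03:45 UTC (Jul 16).
Add 8 hours and 32 minutes leg 2 → 12:17 UTC.
Add 3 hours and 53 minutes layover in Kiritimati → 16:10 UTC.
Add 9 hours 7 minutes leg 3 → 01:17 UTC (Jul 17).
Add 5 hours and 55 minutes layover in San Francisco → 07:12 UTC.
Add 14 hours and 30 minutes leg 4 → 21:42 UTC.
Tehran is UTC+3:30, so local arrival = 21:42 + 3:30 = 01:12 on Jul 18.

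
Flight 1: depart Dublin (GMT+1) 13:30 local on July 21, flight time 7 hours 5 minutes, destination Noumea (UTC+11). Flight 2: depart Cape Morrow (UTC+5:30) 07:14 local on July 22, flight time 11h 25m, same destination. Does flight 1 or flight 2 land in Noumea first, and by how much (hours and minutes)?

the first, by 17 hours 34 minutes

Flight 1 in UTC: 13:30 − 1:00 = 12:30 on Jul 21.
+7 hours 5 minutes → arrive 19:35 UTC on Jul 21.
Flight 2 in UTC: 07:14 − 5:30 = 01:44 on Jul 22.
+11 hours and 25 minutes → arrive 13:09 UTC on Jul 22.
Flight 1 lands earlier by 17 hours 34 minutes.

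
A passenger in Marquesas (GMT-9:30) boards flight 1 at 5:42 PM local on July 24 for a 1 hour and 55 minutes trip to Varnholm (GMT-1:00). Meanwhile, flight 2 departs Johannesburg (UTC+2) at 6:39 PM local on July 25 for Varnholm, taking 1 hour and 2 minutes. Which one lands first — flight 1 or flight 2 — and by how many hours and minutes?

the first, by 12 hours 34 minutes

Flight 1 in UTC: 5:42 PM + 9:30 = 3:12 AM on Jul 25.
+1 hour 55 minutes → arrive 5:07 AM UTC on Jul 25.
Flight 2 in UTC: 6:39 PM − 2:00 = 4:39 PM on Jul 25.
+1 hour 2 minutes → arrive 5:41 PM UTC on Jul 25.
Flight 1 lands earlier by 12 hours 34 minutes.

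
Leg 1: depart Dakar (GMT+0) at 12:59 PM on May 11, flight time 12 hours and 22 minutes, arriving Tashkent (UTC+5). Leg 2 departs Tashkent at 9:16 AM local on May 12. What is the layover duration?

2 hours 55 minutes

Dakar is at UTC+0, so departure is already 12:59 PM UTC on May 11.
Add 12 hours 22 minutes flight time → 1:21 AM UTC (May 12).
Tashkent is UTC+5:00, so local arrival = 1:21 AM + 5:00 = 6:21 AM on May 12.
Layover = 9:16 AM − 6:21 AM = 2 hours 55 minutes.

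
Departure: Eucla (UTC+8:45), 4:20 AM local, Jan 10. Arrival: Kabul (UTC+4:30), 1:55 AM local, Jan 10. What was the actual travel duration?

Departure in UTC: 4:20 AM − 8:45 = 7:35 PM on Jan 9.
Arrival in UTC: 1:55 AM − 4:30 = 9:25 PM on Jan 9.
Elapsed = 9:25 PM − 7:35 PM = 1 hour 50 minutes.

1 hour 50 minutes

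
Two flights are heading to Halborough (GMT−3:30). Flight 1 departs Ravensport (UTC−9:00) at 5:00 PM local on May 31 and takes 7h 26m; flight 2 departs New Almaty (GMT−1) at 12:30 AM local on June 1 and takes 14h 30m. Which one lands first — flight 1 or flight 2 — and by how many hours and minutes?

Flight 1 in UTC: 5:00 PM + 9:00 = 2:00 AM on Jun 1.
+7 hours 26 minutes → arrive 9:26 AM UTC on Jun 1.
Flight 2 in UTC: 12:30 AM + 1:00 = 1:30 AM on Jun 1.
+14 hours 30 minutes → arrive 4:00 PM UTC on Jun 1.
Flight 1 lands earlier by 6 hours 34 minutes.

the first, by 6 hours 34 minutes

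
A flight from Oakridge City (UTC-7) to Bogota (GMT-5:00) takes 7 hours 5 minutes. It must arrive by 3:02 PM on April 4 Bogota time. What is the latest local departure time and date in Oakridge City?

Target arrival in UTC: 3:02 PM + 5:00 = 8:02 PM on Apr 4.
Subtract 7 hours and 5 minutes → departure 12:57 PM UTC on Apr 4.
Oakridge City is UTC−7:00: 12:57 PM − 7:00 = 5:57 AM on Apr 4.

5:57 AM on Apr 4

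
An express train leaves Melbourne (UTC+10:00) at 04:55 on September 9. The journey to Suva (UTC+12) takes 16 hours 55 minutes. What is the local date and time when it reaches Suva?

23:50 on September 9

Convert departure to UTC: 04:55 − 10:00 = 18:55 UTC on Sep 8.
Add 16 hours and 55 minutes travel time → 11:50 UTC (Sep 9).
Suva is UTC+12:00, so local arrival = 11:50 + 12:00 = 23:50 on Sep 9.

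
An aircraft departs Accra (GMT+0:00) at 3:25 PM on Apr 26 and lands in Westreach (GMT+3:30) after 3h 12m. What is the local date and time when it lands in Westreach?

10:07 PM on April 26

Westreach is 3:30 ahead of Accra.
After 3 hours and 12 minutes it is 6:37 PM in Accra.
Shift by the zone difference: 6:37 PM + 3:30 = 10:07 PM on Apr 26 in Westreach.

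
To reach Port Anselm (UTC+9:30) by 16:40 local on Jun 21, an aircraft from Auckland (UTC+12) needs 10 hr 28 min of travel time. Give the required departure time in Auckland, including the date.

08:42 on June 21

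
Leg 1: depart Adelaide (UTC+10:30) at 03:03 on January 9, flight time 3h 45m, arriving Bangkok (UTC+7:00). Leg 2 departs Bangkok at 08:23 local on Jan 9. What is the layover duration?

Convert departure to UTC: 03:03 − 10:30 = 16:33 UTC on Jan 8.
Add 3 hours and 45 minutes flight time → 20:18 UTC.
Bangkok is UTC+7:00, so local arrival = 20:18 + 7:00 = 03:18 on Jan 9.
Layover = 08:23 − 03:18 = 5 hours 5 minutes.

5 hours 5 minutes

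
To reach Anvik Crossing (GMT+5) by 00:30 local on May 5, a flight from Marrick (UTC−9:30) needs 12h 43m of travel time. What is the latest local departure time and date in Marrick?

21:17 on May 3

Target arrival in UTC: 00:30 − 5:00 = 19:30 on May 4.
Subtract 12 hours 43 minutes → departure 06:47 UTC on May 4.
Marrick is UTC−9:30: 06:47 − 9:30 = 21:17 on May 3.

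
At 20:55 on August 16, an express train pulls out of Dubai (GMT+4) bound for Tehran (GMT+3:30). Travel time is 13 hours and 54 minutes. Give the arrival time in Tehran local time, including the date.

10:19 on August 17

Convert departure to UTC: 20:55 − 4:00 = 16:55 UTC on Aug 16.
Add 13 hours and 54 minutes travel time → 06:49 UTC (Aug 17).
Tehran is UTC+3:30, so local arrival = 06:49 + 3:30 = 10:19 on Aug 17.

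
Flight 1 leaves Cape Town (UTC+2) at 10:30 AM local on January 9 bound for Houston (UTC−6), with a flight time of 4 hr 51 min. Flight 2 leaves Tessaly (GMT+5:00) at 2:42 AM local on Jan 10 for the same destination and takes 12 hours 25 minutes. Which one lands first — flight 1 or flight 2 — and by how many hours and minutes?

Flight 1 in UTC: 10:30 AM − 2:00 = 8:30 AM on Jan 9.
+4 hours 51 minutes → arrive 1:21 PM UTC on Jan 9.
Flight 2 in UTC: 2:42 AM − 5:00 = 9:42 PM on Jan 9.
+12 hours and 25 minutes → arrive 10:07 AM UTC on Jan 10.
Flight 1 lands earlier by 20 hours 46 minutes.

the first, by 20 hours 46 minutes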